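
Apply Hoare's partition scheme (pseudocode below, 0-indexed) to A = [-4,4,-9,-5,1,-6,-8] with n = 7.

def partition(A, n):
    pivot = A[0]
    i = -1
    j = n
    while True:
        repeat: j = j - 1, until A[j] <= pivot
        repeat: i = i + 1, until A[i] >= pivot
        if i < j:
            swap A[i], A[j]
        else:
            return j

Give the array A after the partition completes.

pivot=-4
j stops at 6 (-8), i stops at 0 (-4); swap ⇒ [-8,4,-9,-5,1,-6,-4]
j stops at 5 (-6), i stops at 1 (4); swap ⇒ [-8,-6,-9,-5,1,4,-4]
j stops at 3, i stops at 4; i≥j ⇒ return 3. A=[-8,-6,-9,-5,1,4,-4]

[-8,-6,-9,-5,1,4,-4]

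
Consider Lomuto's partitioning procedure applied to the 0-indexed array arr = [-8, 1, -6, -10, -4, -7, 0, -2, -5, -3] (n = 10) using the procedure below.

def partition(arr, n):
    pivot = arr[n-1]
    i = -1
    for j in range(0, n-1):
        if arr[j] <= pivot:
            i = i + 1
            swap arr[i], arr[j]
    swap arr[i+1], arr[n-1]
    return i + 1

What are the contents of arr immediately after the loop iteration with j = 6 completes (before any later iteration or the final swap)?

pivot=-3, i=-1
j=0: -8≤-3, i=0, swap(0,0) ⇒ [-8, 1, -6, -10, -4, -7, 0, -2, -5, -3]
j=1: 1>-3, skip
j=2: -6≤-3, i=1, swap(1,2) ⇒ [-8, -6, 1, -10, -4, -7, 0, -2, -5, -3]
j=3: -10≤-3, i=2, swap(2,3) ⇒ [-8, -6, -10, 1, -4, -7, 0, -2, -5, -3]
j=4: -4≤-3, i=3, swap(3,4) ⇒ [-8, -6, -10, -4, 1, -7, 0, -2, -5, -3]
j=5: -7≤-3, i=4, swap(4,5) ⇒ [-8, -6, -10, -4, -7, 1, 0, -2, -5, -3]
j=6: 0>-3, skip
(after j=6) arr = [-8, -6, -10, -4, -7, 1, 0, -2, -5, -3]

[-8, -6, -10, -4, -7, 1, 0, -2, -5, -3]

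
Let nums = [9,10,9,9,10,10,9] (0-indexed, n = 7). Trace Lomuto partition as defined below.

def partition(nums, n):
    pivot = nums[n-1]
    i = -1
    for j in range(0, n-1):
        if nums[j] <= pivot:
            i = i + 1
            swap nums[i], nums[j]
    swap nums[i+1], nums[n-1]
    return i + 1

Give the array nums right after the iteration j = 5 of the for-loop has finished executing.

pivot=9, i=-1
j=0: 9≤9, i=0, swap(0,0) ⇒ [9,10,9,9,10,10,9]
j=1: 10>9, skip
j=2: 9≤9, i=1, swap(1,2) ⇒ [9,9,10,9,10,10,9]
j=3: 9≤9, i=2, swap(2,3) ⇒ [9,9,9,10,10,10,9]
j=4: 10>9, skip
j=5: 10>9, skip
(after j=5) nums = [9,9,9,10,10,10,9]

[9,9,9,10,10,10,9]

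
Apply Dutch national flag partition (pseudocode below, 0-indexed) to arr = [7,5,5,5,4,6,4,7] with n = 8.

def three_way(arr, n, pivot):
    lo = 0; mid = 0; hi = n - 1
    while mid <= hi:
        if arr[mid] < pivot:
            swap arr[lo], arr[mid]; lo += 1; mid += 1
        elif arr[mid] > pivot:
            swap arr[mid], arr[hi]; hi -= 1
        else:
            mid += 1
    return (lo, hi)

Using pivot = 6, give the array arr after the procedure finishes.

[4,5,5,5,4,6,7,7]

lo=0 mid=0 hi=7
7>6: swap(0,7), hi=6 ⇒ [7,5,5,5,4,6,4,7]
7>6: swap(0,6), hi=5 ⇒ [4,5,5,5,4,6,7,7]
4<6: swap(0,0), lo=1 mid=1 ⇒ [4,5,5,5,4,6,7,7]
5<6: swap(1,1), lo=2 mid=2 ⇒ [4,5,5,5,4,6,7,7]
5<6: swap(2,2), lo=3 mid=3 ⇒ [4,5,5,5,4,6,7,7]
5<6: swap(3,3), lo=4 mid=4 ⇒ [4,5,5,5,4,6,7,7]
4<6: swap(4,4), lo=5 mid=5 ⇒ [4,5,5,5,4,6,7,7]
6=6: mid=6
done. lo=5 hi=5; arr=[4,5,5,5,4,6,7,7]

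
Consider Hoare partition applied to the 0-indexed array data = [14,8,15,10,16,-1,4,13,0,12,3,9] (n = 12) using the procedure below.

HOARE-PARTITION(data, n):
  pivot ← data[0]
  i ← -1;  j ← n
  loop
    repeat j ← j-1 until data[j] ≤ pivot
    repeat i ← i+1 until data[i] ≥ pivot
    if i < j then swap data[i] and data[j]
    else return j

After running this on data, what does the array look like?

[9,8,3,10,12,-1,4,13,0,16,15,14]

pivot = data[0] = 14; i = -1, j = 12
j→11 (data[11]=9≤14), i→0 (data[0]=14≥14); i<j, swap → [9,8,15,10,16,-1,4,13,0,12,3,14]
j→10 (data[10]=3≤14), i→2 (data[2]=15≥14); i<j, swap → [9,8,3,10,16,-1,4,13,0,12,15,14]
j→9 (data[9]=12≤14), i→4 (data[4]=16≥14); i<j, swap → [9,8,3,10,12,-1,4,13,0,16,15,14]
j→8, i→9; i≥j, return j=8. data = [9,8,3,10,12,-1,4,13,0,16,15,14]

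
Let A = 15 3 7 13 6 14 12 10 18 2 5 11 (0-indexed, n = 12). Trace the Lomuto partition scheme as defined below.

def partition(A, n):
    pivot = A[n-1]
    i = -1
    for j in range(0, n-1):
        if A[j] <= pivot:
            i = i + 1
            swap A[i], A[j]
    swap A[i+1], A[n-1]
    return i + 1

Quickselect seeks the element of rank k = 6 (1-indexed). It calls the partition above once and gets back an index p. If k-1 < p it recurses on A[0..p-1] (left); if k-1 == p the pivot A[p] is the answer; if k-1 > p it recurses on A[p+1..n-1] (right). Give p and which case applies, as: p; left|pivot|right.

6; left

pivot=11, i=-1
j=0: 15>11, skip
j=1: 3≤11, i=0, swap(0,1) ⇒ 3 15 7 13 6 14 12 10 18 2 5 11
j=2: 7≤11, i=1, swap(1,2) ⇒ 3 7 15 13 6 14 12 10 18 2 5 11
j=3: 13>11, skip
j=4: 6≤11, i=2, swap(2,4) ⇒ 3 7 6 13 15 14 12 10 18 2 5 11
j=5: 14>11, skip
j=6: 12>11, skip
j=7: 10≤11, i=3, swap(3,7) ⇒ 3 7 6 10 15 14 12 13 18 2 5 11
j=8: 18>11, skip
j=9: 2≤11, i=4, swap(4,9) ⇒ 3 7 6 10 2 14 12 13 18 15 5 11
j=10: 5≤11, i=5, swap(5,10) ⇒ 3 7 6 10 2 5 12 13 18 15 14 11
swap(6,11) ⇒ 3 7 6 10 2 5 11 13 18 15 14 12; return 6
p = 6; k-1 = 5 < 6 ⇒ left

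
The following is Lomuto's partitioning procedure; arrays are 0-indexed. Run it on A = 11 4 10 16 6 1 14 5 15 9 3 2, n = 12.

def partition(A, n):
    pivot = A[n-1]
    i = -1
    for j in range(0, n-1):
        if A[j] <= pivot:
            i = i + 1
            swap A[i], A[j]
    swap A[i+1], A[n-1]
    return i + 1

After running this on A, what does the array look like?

1 2 10 16 6 11 14 5 15 9 3 4

pivot=2, i=-1
j=0: 11>2, skip
j=1: 4>2, skip
j=2: 10>2, skip
j=3: 16>2, skip
j=4: 6>2, skip
j=5: 1≤2, i=0, swap(0,5) ⇒ 1 4 10 16 6 11 14 5 15 9 3 2
j=6: 14>2, skip
j=7: 5>2, skip
j=8: 15>2, skip
j=9: 9>2, skip
j=10: 3>2, skip
swap(1,11) ⇒ 1 2 10 16 6 11 14 5 15 9 3 4; return 1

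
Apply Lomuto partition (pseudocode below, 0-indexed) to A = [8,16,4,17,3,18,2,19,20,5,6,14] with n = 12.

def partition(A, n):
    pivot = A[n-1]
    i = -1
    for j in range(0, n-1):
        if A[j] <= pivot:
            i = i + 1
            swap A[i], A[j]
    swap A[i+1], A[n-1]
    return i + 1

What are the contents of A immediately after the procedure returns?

pivot=14, i=-1
j=0: 8≤14, i=0, swap(0,0) ⇒ [8,16,4,17,3,18,2,19,20,5,6,14]
j=1: 16>14, skip
j=2: 4≤14, i=1, swap(1,2) ⇒ [8,4,16,17,3,18,2,19,20,5,6,14]
j=3: 17>14, skip
j=4: 3≤14, i=2, swap(2,4) ⇒ [8,4,3,17,16,18,2,19,20,5,6,14]
j=5: 18>14, skip
j=6: 2≤14, i=3, swap(3,6) ⇒ [8,4,3,2,16,18,17,19,20,5,6,14]
j=7: 19>14, skip
j=8: 20>14, skip
j=9: 5≤14, i=4, swap(4,9) ⇒ [8,4,3,2,5,18,17,19,20,16,6,14]
j=10: 6≤14, i=5, swap(5,10) ⇒ [8,4,3,2,5,6,17,19,20,16,18,14]
swap(6,11) ⇒ [8,4,3,2,5,6,14,19,20,16,18,17]; return 6

[8,4,3,2,5,6,14,19,20,16,18,17]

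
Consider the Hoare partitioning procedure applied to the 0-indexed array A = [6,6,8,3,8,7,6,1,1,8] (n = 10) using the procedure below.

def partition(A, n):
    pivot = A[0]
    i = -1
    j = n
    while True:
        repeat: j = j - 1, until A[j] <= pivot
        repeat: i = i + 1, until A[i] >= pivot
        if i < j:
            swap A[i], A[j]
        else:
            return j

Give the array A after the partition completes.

[1,1,6,3,8,7,8,6,6,8]

pivot=6
j stops at 8 (1), i stops at 0 (6); swap ⇒ [1,6,8,3,8,7,6,1,6,8]
j stops at 7 (1), i stops at 1 (6); swap ⇒ [1,1,8,3,8,7,6,6,6,8]
j stops at 6 (6), i stops at 2 (8); swap ⇒ [1,1,6,3,8,7,8,6,6,8]
j stops at 3, i stops at 4; i≥j ⇒ return 3. A=[1,1,6,3,8,7,8,6,6,8]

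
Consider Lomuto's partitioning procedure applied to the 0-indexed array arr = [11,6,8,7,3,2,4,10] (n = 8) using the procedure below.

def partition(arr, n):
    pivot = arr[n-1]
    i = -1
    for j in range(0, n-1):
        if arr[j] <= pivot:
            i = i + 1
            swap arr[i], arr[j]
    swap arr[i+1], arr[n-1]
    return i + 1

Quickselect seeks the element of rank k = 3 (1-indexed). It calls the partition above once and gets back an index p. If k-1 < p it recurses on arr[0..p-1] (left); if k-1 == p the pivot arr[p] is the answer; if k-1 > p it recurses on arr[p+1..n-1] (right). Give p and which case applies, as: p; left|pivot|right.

pivot = arr[7] = 10; i = -1
j=0: arr[0]=11 > 10 → no swap
j=1: arr[1]=6 ≤ 10 → i=0, swap arr[0],arr[1] → [6,11,8,7,3,2,4,10]
j=2: arr[2]=8 ≤ 10 → i=1, swap arr[1],arr[2] → [6,8,11,7,3,2,4,10]
j=3: arr[3]=7 ≤ 10 → i=2, swap arr[2],arr[3] → [6,8,7,11,3,2,4,10]
j=4: arr[4]=3 ≤ 10 → i=3, swap arr[3],arr[4] → [6,8,7,3,11,2,4,10]
j=5: arr[5]=2 ≤ 10 → i=4, swap arr[4],arr[5] → [6,8,7,3,2,11,4,10]
j=6: arr[6]=4 ≤ 10 → i=5, swap arr[5],arr[6] → [6,8,7,3,2,4,11,10]
final swap arr[6],arr[7] → [6,8,7,3,2,4,10,11]; return 6
p = 6; k-1 = 2 < 6 ⇒ left

6; left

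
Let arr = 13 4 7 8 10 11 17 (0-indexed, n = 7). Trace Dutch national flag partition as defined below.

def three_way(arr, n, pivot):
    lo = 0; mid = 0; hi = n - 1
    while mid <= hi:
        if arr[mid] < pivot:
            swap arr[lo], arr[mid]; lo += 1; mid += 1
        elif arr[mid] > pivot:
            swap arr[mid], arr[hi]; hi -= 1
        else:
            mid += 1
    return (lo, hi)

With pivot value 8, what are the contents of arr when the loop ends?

4 7 8 10 11 17 13

pivot = 8; lo=0, mid=0, hi=6
arr[mid]=13>8: swap arr[0],arr[6]; hi=5 → 17 4 7 8 10 11 13
arr[mid]=17>8: swap arr[0],arr[5]; hi=4 → 11 4 7 8 10 17 13
arr[mid]=11>8: swap arr[0],arr[4]; hi=3 → 10 4 7 8 11 17 13
arr[mid]=10>8: swap arr[0],arr[3]; hi=2 → 8 4 7 10 11 17 13
arr[mid]=8=8: mid=1
arr[mid]=4<8: swap arr[0],arr[1]; lo=1,mid=2 → 4 8 7 10 11 17 13
arr[mid]=7<8: swap arr[1],arr[2]; lo=2,mid=3 → 4 7 8 10 11 17 13
end: lo=2, hi=2; arr = 4 7 8 10 11 17 13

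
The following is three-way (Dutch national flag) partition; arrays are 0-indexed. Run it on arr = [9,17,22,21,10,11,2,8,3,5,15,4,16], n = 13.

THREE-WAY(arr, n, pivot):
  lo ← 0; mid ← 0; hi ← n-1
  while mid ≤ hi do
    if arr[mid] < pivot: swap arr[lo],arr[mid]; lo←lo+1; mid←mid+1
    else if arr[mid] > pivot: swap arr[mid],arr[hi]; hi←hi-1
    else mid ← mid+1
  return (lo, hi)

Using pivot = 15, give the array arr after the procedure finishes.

pivot = 15; lo=0, mid=0, hi=12
arr[mid]=9<15: swap arr[0],arr[0]; lo=1,mid=1 → [9,17,22,21,10,11,2,8,3,5,15,4,16]
arr[mid]=17>15: swap arr[1],arr[12]; hi=11 → [9,16,22,21,10,11,2,8,3,5,15,4,17]
arr[mid]=16>15: swap arr[1],arr[11]; hi=10 → [9,4,22,21,10,11,2,8,3,5,15,16,17]
arr[mid]=4<15: swap arr[1],arr[1]; lo=2,mid=2 → [9,4,22,21,10,11,2,8,3,5,15,16,17]
arr[mid]=22>15: swap arr[2],arr[10]; hi=9 → [9,4,15,21,10,11,2,8,3,5,22,16,17]
arr[mid]=15=15: mid=3
arr[mid]=21>15: swap arr[3],arr[9]; hi=8 → [9,4,15,5,10,11,2,8,3,21,22,16,17]
arr[mid]=5<15: swap arr[2],arr[3]; lo=3,mid=4 → [9,4,5,15,10,11,2,8,3,21,22,16,17]
arr[mid]=10<15: swap arr[3],arr[4]; lo=4,mid=5 → [9,4,5,10,15,11,2,8,3,21,22,16,17]
arr[mid]=11<15: swap arr[4],arr[5]; lo=5,mid=6 → [9,4,5,10,11,15,2,8,3,21,22,16,17]
arr[mid]=2<15: swap arr[5],arr[6]; lo=6,mid=7 → [9,4,5,10,11,2,15,8,3,21,22,16,17]
arr[mid]=8<15: swap arr[6],arr[7]; lo=7,mid=8 → [9,4,5,10,11,2,8,15,3,21,22,16,17]
arr[mid]=3<15: swap arr[7],arr[8]; lo=8,mid=9 → [9,4,5,10,11,2,8,3,15,21,22,16,17]
end: lo=8, hi=8; arr = [9,4,5,10,11,2,8,3,15,21,22,16,17]

[9,4,5,10,11,2,8,3,15,21,22,16,17]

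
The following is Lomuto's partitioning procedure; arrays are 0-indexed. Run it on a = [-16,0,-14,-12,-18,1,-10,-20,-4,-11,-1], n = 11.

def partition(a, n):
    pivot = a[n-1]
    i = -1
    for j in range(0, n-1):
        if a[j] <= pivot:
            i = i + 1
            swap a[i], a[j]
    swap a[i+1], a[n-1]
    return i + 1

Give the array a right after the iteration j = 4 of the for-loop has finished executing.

pivot=-1, i=-1
j=0: -16≤-1, i=0, swap(0,0) ⇒ [-16,0,-14,-12,-18,1,-10,-20,-4,-11,-1]
j=1: 0>-1, skip
j=2: -14≤-1, i=1, swap(1,2) ⇒ [-16,-14,0,-12,-18,1,-10,-20,-4,-11,-1]
j=3: -12≤-1, i=2, swap(2,3) ⇒ [-16,-14,-12,0,-18,1,-10,-20,-4,-11,-1]
j=4: -18≤-1, i=3, swap(3,4) ⇒ [-16,-14,-12,-18,0,1,-10,-20,-4,-11,-1]
(after j=4) a = [-16,-14,-12,-18,0,1,-10,-20,-4,-11,-1]

[-16,-14,-12,-18,0,1,-10,-20,-4,-11,-1]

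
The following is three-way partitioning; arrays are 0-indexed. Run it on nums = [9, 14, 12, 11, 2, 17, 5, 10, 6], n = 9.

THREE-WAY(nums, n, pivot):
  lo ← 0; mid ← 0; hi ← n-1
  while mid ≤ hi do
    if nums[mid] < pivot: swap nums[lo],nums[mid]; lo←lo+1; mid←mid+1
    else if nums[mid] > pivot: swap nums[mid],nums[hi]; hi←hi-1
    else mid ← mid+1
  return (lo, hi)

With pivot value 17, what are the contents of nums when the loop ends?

[9, 14, 12, 11, 2, 5, 10, 6, 17]

pivot = 17; lo=0, mid=0, hi=8
nums[mid]=9<17: swap nums[0],nums[0]; lo=1,mid=1 → [9, 14, 12, 11, 2, 17, 5, 10, 6]
nums[mid]=14<17: swap nums[1],nums[1]; lo=2,mid=2 → [9, 14, 12, 11, 2, 17, 5, 10, 6]
nums[mid]=12<17: swap nums[2],nums[2]; lo=3,mid=3 → [9, 14, 12, 11, 2, 17, 5, 10, 6]
nums[mid]=11<17: swap nums[3],nums[3]; lo=4,mid=4 → [9, 14, 12, 11, 2, 17, 5, 10, 6]
nums[mid]=2<17: swap nums[4],nums[4]; lo=5,mid=5 → [9, 14, 12, 11, 2, 17, 5, 10, 6]
nums[mid]=17=17: mid=6
nums[mid]=5<17: swap nums[5],nums[6]; lo=6,mid=7 → [9, 14, 12, 11, 2, 5, 17, 10, 6]
nums[mid]=10<17: swap nums[6],nums[7]; lo=7,mid=8 → [9, 14, 12, 11, 2, 5, 10, 17, 6]
nums[mid]=6<17: swap nums[7],nums[8]; lo=8,mid=9 → [9, 14, 12, 11, 2, 5, 10, 6, 17]
end: lo=8, hi=8; nums = [9, 14, 12, 11, 2, 5, 10, 6, 17]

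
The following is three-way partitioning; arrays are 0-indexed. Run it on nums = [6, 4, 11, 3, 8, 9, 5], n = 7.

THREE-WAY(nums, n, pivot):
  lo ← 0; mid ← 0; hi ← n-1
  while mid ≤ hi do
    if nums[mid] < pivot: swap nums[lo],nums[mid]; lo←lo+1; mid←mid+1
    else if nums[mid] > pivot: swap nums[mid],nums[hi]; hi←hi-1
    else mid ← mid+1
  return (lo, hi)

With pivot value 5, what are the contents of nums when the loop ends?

[4, 3, 5, 8, 9, 11, 6]

lo=0 mid=0 hi=6
6>5: swap(0,6), hi=5 ⇒ [5, 4, 11, 3, 8, 9, 6]
5=5: mid=1
4<5: swap(0,1), lo=1 mid=2 ⇒ [4, 5, 11, 3, 8, 9, 6]
11>5: swap(2,5), hi=4 ⇒ [4, 5, 9, 3, 8, 11, 6]
9>5: swap(2,4), hi=3 ⇒ [4, 5, 8, 3, 9, 11, 6]
8>5: swap(2,3), hi=2 ⇒ [4, 5, 3, 8, 9, 11, 6]
3<5: swap(1,2), lo=2 mid=3 ⇒ [4, 3, 5, 8, 9, 11, 6]
done. lo=2 hi=2; nums=[4, 3, 5, 8, 9, 11, 6]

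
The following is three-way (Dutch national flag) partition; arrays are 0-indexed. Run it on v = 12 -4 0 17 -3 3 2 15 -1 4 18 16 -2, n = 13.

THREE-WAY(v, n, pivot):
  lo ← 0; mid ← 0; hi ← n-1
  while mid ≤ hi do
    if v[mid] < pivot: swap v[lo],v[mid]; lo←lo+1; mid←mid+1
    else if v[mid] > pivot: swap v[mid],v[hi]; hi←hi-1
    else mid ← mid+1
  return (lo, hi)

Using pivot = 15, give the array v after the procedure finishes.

pivot = 15; lo=0, mid=0, hi=12
v[mid]=12<15: swap v[0],v[0]; lo=1,mid=1 → 12 -4 0 17 -3 3 2 15 -1 4 18 16 -2
v[mid]=-4<15: swap v[1],v[1]; lo=2,mid=2 → 12 -4 0 17 -3 3 2 15 -1 4 18 16 -2
v[mid]=0<15: swap v[2],v[2]; lo=3,mid=3 → 12 -4 0 17 -3 3 2 15 -1 4 18 16 -2
v[mid]=17>15: swap v[3],v[12]; hi=11 → 12 -4 0 -2 -3 3 2 15 -1 4 18 16 17
v[mid]=-2<15: swap v[3],v[3]; lo=4,mid=4 → 12 -4 0 -2 -3 3 2 15 -1 4 18 16 17
v[mid]=-3<15: swap v[4],v[4]; lo=5,mid=5 → 12 -4 0 -2 -3 3 2 15 -1 4 18 16 17
v[mid]=3<15: swap v[5],v[5]; lo=6,mid=6 → 12 -4 0 -2 -3 3 2 15 -1 4 18 16 17
v[mid]=2<15: swap v[6],v[6]; lo=7,mid=7 → 12 -4 0 -2 -3 3 2 15 -1 4 18 16 17
v[mid]=15=15: mid=8
v[mid]=-1<15: swap v[7],v[8]; lo=8,mid=9 → 12 -4 0 -2 -3 3 2 -1 15 4 18 16 17
v[mid]=4<15: swap v[8],v[9]; lo=9,mid=10 → 12 -4 0 -2 -3 3 2 -1 4 15 18 16 17
v[mid]=18>15: swap v[10],v[11]; hi=10 → 12 -4 0 -2 -3 3 2 -1 4 15 16 18 17
v[mid]=16>15: swap v[10],v[10]; hi=9 → 12 -4 0 -2 -3 3 2 -1 4 15 16 18 17
end: lo=9, hi=9; v = 12 -4 0 -2 -3 3 2 -1 4 15 16 18 17

12 -4 0 -2 -3 3 2 -1 4 15 16 18 17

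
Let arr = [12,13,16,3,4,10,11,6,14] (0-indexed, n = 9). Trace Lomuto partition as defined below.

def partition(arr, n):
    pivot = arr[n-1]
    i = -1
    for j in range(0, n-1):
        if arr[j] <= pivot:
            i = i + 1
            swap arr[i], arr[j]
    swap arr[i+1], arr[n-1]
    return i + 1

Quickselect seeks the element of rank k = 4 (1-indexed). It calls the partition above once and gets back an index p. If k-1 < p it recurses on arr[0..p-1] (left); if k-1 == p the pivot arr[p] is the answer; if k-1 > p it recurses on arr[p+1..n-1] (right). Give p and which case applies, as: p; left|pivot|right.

7; left

pivot = arr[8] = 14; i = -1
j=0: arr[0]=12 ≤ 14 → i=0, swap arr[0],arr[0] (no change) → [12,13,16,3,4,10,11,6,14]
j=1: arr[1]=13 ≤ 14 → i=1, swap arr[1],arr[1] (no change) → [12,13,16,3,4,10,11,6,14]
j=2: arr[2]=16 > 14 → no swap
j=3: arr[3]=3 ≤ 14 → i=2, swap arr[2],arr[3] → [12,13,3,16,4,10,11,6,14]
j=4: arr[4]=4 ≤ 14 → i=3, swap arr[3],arr[4] → [12,13,3,4,16,10,11,6,14]
j=5: arr[5]=10 ≤ 14 → i=4, swap arr[4],arr[5] → [12,13,3,4,10,16,11,6,14]
j=6: arr[6]=11 ≤ 14 → i=5, swap arr[5],arr[6] → [12,13,3,4,10,11,16,6,14]
j=7: arr[7]=6 ≤ 14 → i=6, swap arr[6],arr[7] → [12,13,3,4,10,11,6,16,14]
final swap arr[7],arr[8] → [12,13,3,4,10,11,6,14,16]; return 7
p = 7; k-1 = 3 < 7 ⇒ left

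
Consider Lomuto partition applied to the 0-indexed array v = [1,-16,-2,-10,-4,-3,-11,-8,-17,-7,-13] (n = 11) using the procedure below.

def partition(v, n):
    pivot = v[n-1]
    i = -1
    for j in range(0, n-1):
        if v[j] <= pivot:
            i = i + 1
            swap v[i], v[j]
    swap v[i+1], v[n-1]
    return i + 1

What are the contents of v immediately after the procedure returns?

pivot = v[10] = -13; i = -1
j=0: v[0]=1 > -13 → no swap
j=1: v[1]=-16 ≤ -13 → i=0, swap v[0],v[1] → [-16,1,-2,-10,-4,-3,-11,-8,-17,-7,-13]
j=2: v[2]=-2 > -13 → no swap
j=3: v[3]=-10 > -13 → no swap
j=4: v[4]=-4 > -13 → no swap
j=5: v[5]=-3 > -13 → no swap
j=6: v[6]=-11 > -13 → no swap
j=7: v[7]=-8 > -13 → no swap
j=8: v[8]=-17 ≤ -13 → i=1, swap v[1],v[8] → [-16,-17,-2,-10,-4,-3,-11,-8,1,-7,-13]
j=9: v[9]=-7 > -13 → no swap
final swap v[2],v[10] → [-16,-17,-13,-10,-4,-3,-11,-8,1,-7,-2]; return 2

[-16,-17,-13,-10,-4,-3,-11,-8,1,-7,-2]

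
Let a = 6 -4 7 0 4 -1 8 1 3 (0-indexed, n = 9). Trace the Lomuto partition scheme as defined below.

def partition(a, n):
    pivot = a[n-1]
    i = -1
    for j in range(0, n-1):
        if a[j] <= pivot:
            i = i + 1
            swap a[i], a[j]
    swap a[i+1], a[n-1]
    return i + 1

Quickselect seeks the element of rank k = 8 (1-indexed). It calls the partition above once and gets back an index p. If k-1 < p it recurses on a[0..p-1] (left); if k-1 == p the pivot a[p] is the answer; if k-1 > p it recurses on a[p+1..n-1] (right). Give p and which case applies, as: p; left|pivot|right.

4; right

pivot=3, i=-1
j=0: 6>3, skip
j=1: -4≤3, i=0, swap(0,1) ⇒ -4 6 7 0 4 -1 8 1 3
j=2: 7>3, skip
j=3: 0≤3, i=1, swap(1,3) ⇒ -4 0 7 6 4 -1 8 1 3
j=4: 4>3, skip
j=5: -1≤3, i=2, swap(2,5) ⇒ -4 0 -1 6 4 7 8 1 3
j=6: 8>3, skip
j=7: 1≤3, i=3, swap(3,7) ⇒ -4 0 -1 1 4 7 8 6 3
swap(4,8) ⇒ -4 0 -1 1 3 7 8 6 4; return 4
p = 4; k-1 = 7 > 4 ⇒ right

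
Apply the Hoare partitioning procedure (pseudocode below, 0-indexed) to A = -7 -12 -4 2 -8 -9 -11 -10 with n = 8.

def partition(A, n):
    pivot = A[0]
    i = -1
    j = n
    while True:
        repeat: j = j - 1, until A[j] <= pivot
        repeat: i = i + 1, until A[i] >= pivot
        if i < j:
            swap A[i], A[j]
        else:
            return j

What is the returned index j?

4

pivot=-7
j stops at 7 (-10), i stops at 0 (-7); swap ⇒ -10 -12 -4 2 -8 -9 -11 -7
j stops at 6 (-11), i stops at 2 (-4); swap ⇒ -10 -12 -11 2 -8 -9 -4 -7
j stops at 5 (-9), i stops at 3 (2); swap ⇒ -10 -12 -11 -9 -8 2 -4 -7
j stops at 4, i stops at 5; i≥j ⇒ return 4. A=-10 -12 -11 -9 -8 2 -4 -7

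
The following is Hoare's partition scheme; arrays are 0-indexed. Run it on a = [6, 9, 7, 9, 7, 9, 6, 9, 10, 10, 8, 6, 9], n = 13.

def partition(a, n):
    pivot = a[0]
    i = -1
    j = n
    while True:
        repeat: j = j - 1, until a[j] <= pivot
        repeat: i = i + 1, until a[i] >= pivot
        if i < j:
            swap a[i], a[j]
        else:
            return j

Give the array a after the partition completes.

[6, 6, 7, 9, 7, 9, 9, 9, 10, 10, 8, 6, 9]

pivot = a[0] = 6; i = -1, j = 13
j→11 (a[11]=6≤6), i→0 (a[0]=6≥6); i<j, swap → [6, 9, 7, 9, 7, 9, 6, 9, 10, 10, 8, 6, 9]
j→6 (a[6]=6≤6), i→1 (a[1]=9≥6); i<j, swap → [6, 6, 7, 9, 7, 9, 9, 9, 10, 10, 8, 6, 9]
j→1, i→2; i≥j, return j=1. a = [6, 6, 7, 9, 7, 9, 9, 9, 10, 10, 8, 6, 9]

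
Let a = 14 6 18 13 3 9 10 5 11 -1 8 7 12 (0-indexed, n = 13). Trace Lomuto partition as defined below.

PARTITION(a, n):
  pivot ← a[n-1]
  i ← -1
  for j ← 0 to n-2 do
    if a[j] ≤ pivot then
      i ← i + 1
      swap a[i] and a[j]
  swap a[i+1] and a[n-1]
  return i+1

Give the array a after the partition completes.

6 3 9 10 5 11 -1 8 7 12 14 18 13

pivot = a[12] = 12; i = -1
j=0: a[0]=14 > 12 → no swap
j=1: a[1]=6 ≤ 12 → i=0, swap a[0],a[1] → 6 14 18 13 3 9 10 5 11 -1 8 7 12
j=2: a[2]=18 > 12 → no swap
j=3: a[3]=13 > 12 → no swap
j=4: a[4]=3 ≤ 12 → i=1, swap a[1],a[4] → 6 3 18 13 14 9 10 5 11 -1 8 7 12
j=5: a[5]=9 ≤ 12 → i=2, swap a[2],a[5] → 6 3 9 13 14 18 10 5 11 -1 8 7 12
j=6: a[6]=10 ≤ 12 → i=3, swap a[3],a[6] → 6 3 9 10 14 18 13 5 11 -1 8 7 12
j=7: a[7]=5 ≤ 12 → i=4, swap a[4],a[7] → 6 3 9 10 5 18 13 14 11 -1 8 7 12
j=8: a[8]=11 ≤ 12 → i=5, swap a[5],a[8] → 6 3 9 10 5 11 13 14 18 -1 8 7 12
j=9: a[9]=-1 ≤ 12 → i=6, swap a[6],a[9] → 6 3 9 10 5 11 -1 14 18 13 8 7 12
j=10: a[10]=8 ≤ 12 → i=7, swap a[7],a[10] → 6 3 9 10 5 11 -1 8 18 13 14 7 12
j=11: a[11]=7 ≤ 12 → i=8, swap a[8],a[11] → 6 3 9 10 5 11 -1 8 7 13 14 18 12
final swap a[9],a[12] → 6 3 9 10 5 11 -1 8 7 12 14 18 13; return 9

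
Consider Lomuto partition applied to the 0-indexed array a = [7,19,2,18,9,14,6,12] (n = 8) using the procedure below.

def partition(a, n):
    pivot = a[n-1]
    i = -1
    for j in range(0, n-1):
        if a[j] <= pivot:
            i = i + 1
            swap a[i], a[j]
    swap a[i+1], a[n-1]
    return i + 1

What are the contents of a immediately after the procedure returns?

[7,2,9,6,12,14,18,19]

pivot = a[7] = 12; i = -1
j=0: a[0]=7 ≤ 12 → i=0, swap a[0],a[0] (no change) → [7,19,2,18,9,14,6,12]
j=1: a[1]=19 > 12 → no swap
j=2: a[2]=2 ≤ 12 → i=1, swap a[1],a[2] → [7,2,19,18,9,14,6,12]
j=3: a[3]=18 > 12 → no swap
j=4: a[4]=9 ≤ 12 → i=2, swap a[2],a[4] → [7,2,9,18,19,14,6,12]
j=5: a[5]=14 > 12 → no swap
j=6: a[6]=6 ≤ 12 → i=3, swap a[3],a[6] → [7,2,9,6,19,14,18,12]
final swap a[4],a[7] → [7,2,9,6,12,14,18,19]; return 4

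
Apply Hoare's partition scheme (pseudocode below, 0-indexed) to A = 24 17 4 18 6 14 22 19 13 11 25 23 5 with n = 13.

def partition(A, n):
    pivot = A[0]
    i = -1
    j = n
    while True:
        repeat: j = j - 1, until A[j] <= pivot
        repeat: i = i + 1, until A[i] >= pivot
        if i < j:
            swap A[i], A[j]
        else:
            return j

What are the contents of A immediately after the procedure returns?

pivot = A[0] = 24; i = -1, j = 13
j→12 (A[12]=5≤24), i→0 (A[0]=24≥24); i<j, swap → 5 17 4 18 6 14 22 19 13 11 25 23 24
j→11 (A[11]=23≤24), i→10 (A[10]=25≥24); i<j, swap → 5 17 4 18 6 14 22 19 13 11 23 25 24
j→10, i→11; i≥j, return j=10. A = 5 17 4 18 6 14 22 19 13 11 23 25 24

5 17 4 18 6 14 22 19 13 11 23 25 24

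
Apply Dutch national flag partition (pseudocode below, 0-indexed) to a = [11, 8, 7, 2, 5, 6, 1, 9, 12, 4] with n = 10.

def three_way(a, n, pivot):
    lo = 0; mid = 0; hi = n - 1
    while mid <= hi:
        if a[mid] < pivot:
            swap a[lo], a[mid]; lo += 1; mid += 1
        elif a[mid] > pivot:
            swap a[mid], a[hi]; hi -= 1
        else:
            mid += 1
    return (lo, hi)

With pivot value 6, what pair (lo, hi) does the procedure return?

(4, 4)

pivot = 6; lo=0, mid=0, hi=9
a[mid]=11>6: swap a[0],a[9]; hi=8 → [4, 8, 7, 2, 5, 6, 1, 9, 12, 11]
a[mid]=4<6: swap a[0],a[0]; lo=1,mid=1 → [4, 8, 7, 2, 5, 6, 1, 9, 12, 11]
a[mid]=8>6: swap a[1],a[8]; hi=7 → [4, 12, 7, 2, 5, 6, 1, 9, 8, 11]
a[mid]=12>6: swap a[1],a[7]; hi=6 → [4, 9, 7, 2, 5, 6, 1, 12, 8, 11]
a[mid]=9>6: swap a[1],a[6]; hi=5 → [4, 1, 7, 2, 5, 6, 9, 12, 8, 11]
a[mid]=1<6: swap a[1],a[1]; lo=2,mid=2 → [4, 1, 7, 2, 5, 6, 9, 12, 8, 11]
a[mid]=7>6: swap a[2],a[5]; hi=4 → [4, 1, 6, 2, 5, 7, 9, 12, 8, 11]
a[mid]=6=6: mid=3
a[mid]=2<6: swap a[2],a[3]; lo=3,mid=4 → [4, 1, 2, 6, 5, 7, 9, 12, 8, 11]
a[mid]=5<6: swap a[3],a[4]; lo=4,mid=5 → [4, 1, 2, 5, 6, 7, 9, 12, 8, 11]
end: lo=4, hi=4; a = [4, 1, 2, 5, 6, 7, 9, 12, 8, 11]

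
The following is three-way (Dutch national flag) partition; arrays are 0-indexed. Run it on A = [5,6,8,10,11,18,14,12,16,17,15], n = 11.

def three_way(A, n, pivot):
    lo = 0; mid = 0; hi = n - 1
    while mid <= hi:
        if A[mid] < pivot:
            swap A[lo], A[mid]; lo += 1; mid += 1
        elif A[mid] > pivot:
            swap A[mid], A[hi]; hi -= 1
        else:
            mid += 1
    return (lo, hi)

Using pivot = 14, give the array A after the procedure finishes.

lo=0 mid=0 hi=10
5<14: swap(0,0), lo=1 mid=1 ⇒ [5,6,8,10,11,18,14,12,16,17,15]
6<14: swap(1,1), lo=2 mid=2 ⇒ [5,6,8,10,11,18,14,12,16,17,15]
8<14: swap(2,2), lo=3 mid=3 ⇒ [5,6,8,10,11,18,14,12,16,17,15]
10<14: swap(3,3), lo=4 mid=4 ⇒ [5,6,8,10,11,18,14,12,16,17,15]
11<14: swap(4,4), lo=5 mid=5 ⇒ [5,6,8,10,11,18,14,12,16,17,15]
18>14: swap(5,10), hi=9 ⇒ [5,6,8,10,11,15,14,12,16,17,18]
15>14: swap(5,9), hi=8 ⇒ [5,6,8,10,11,17,14,12,16,15,18]
17>14: swap(5,8), hi=7 ⇒ [5,6,8,10,11,16,14,12,17,15,18]
16>14: swap(5,7), hi=6 ⇒ [5,6,8,10,11,12,14,16,17,15,18]
12<14: swap(5,5), lo=6 mid=6 ⇒ [5,6,8,10,11,12,14,16,17,15,18]
14=14: mid=7
done. lo=6 hi=6; A=[5,6,8,10,11,12,14,16,17,15,18]

[5,6,8,10,11,12,14,16,17,15,18]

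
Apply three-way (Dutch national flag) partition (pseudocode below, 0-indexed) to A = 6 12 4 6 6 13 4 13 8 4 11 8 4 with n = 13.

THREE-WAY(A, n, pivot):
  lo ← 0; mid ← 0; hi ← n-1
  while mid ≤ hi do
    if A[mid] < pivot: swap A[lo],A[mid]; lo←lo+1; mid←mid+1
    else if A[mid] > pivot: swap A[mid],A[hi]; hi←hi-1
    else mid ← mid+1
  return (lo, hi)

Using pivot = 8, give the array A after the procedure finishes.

6 4 4 6 6 4 4 8 8 11 13 13 12

pivot = 8; lo=0, mid=0, hi=12
A[mid]=6<8: swap A[0],A[0]; lo=1,mid=1 → 6 12 4 6 6 13 4 13 8 4 11 8 4
A[mid]=12>8: swap A[1],A[12]; hi=11 → 6 4 4 6 6 13 4 13 8 4 11 8 12
A[mid]=4<8: swap A[1],A[1]; lo=2,mid=2 → 6 4 4 6 6 13 4 13 8 4 11 8 12
A[mid]=4<8: swap A[2],A[2]; lo=3,mid=3 → 6 4 4 6 6 13 4 13 8 4 11 8 12
A[mid]=6<8: swap A[3],A[3]; lo=4,mid=4 → 6 4 4 6 6 13 4 13 8 4 11 8 12
A[mid]=6<8: swap A[4],A[4]; lo=5,mid=5 → 6 4 4 6 6 13 4 13 8 4 11 8 12
A[mid]=13>8: swap A[5],A[11]; hi=10 → 6 4 4 6 6 8 4 13 8 4 11 13 12
A[mid]=8=8: mid=6
A[mid]=4<8: swap A[5],A[6]; lo=6,mid=7 → 6 4 4 6 6 4 8 13 8 4 11 13 12
A[mid]=13>8: swap A[7],A[10]; hi=9 → 6 4 4 6 6 4 8 11 8 4 13 13 12
A[mid]=11>8: swap A[7],A[9]; hi=8 → 6 4 4 6 6 4 8 4 8 11 13 13 12
A[mid]=4<8: swap A[6],A[7]; lo=7,mid=8 → 6 4 4 6 6 4 4 8 8 11 13 13 12
A[mid]=8=8: mid=9
end: lo=7, hi=8; A = 6 4 4 6 6 4 4 8 8 11 13 13 12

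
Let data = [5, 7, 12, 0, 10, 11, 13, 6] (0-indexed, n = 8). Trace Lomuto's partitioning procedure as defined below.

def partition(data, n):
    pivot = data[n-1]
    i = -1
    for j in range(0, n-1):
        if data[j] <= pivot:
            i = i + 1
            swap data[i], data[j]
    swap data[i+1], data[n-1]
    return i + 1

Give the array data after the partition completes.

[5, 0, 6, 7, 10, 11, 13, 12]

pivot = data[7] = 6; i = -1
j=0: data[0]=5 ≤ 6 → i=0, swap data[0],data[0] (no change) → [5, 7, 12, 0, 10, 11, 13, 6]
j=1: data[1]=7 > 6 → no swap
j=2: data[2]=12 > 6 → no swap
j=3: data[3]=0 ≤ 6 → i=1, swap data[1],data[3] → [5, 0, 12, 7, 10, 11, 13, 6]
j=4: data[4]=10 > 6 → no swap
j=5: data[5]=11 > 6 → no swap
j=6: data[6]=13 > 6 → no swap
final swap data[2],data[7] → [5, 0, 6, 7, 10, 11, 13, 12]; return 2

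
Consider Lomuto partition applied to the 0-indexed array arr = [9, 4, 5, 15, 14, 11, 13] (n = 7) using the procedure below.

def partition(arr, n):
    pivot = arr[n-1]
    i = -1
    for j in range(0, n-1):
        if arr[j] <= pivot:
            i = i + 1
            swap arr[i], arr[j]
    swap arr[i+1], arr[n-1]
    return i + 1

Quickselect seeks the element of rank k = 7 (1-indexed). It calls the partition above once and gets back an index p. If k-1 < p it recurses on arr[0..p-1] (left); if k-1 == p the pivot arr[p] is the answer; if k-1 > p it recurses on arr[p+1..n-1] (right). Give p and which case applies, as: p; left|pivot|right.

4; right

pivot=13, i=-1
j=0: 9≤13, i=0, swap(0,0) ⇒ [9, 4, 5, 15, 14, 11, 13]
j=1: 4≤13, i=1, swap(1,1) ⇒ [9, 4, 5, 15, 14, 11, 13]
j=2: 5≤13, i=2, swap(2,2) ⇒ [9, 4, 5, 15, 14, 11, 13]
j=3: 15>13, skip
j=4: 14>13, skip
j=5: 11≤13, i=3, swap(3,5) ⇒ [9, 4, 5, 11, 14, 15, 13]
swap(4,6) ⇒ [9, 4, 5, 11, 13, 15, 14]; return 4
p = 4; k-1 = 6 > 4 ⇒ right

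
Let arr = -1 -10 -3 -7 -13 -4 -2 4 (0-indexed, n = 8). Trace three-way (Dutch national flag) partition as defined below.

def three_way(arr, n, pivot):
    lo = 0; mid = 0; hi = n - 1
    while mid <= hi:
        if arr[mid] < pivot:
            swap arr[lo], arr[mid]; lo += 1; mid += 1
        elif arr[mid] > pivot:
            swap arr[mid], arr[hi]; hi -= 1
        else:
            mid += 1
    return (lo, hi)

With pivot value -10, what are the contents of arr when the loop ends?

-13 -10 -7 -3 -4 -2 4 -1

lo=0 mid=0 hi=7
-1>-10: swap(0,7), hi=6 ⇒ 4 -10 -3 -7 -13 -4 -2 -1
4>-10: swap(0,6), hi=5 ⇒ -2 -10 -3 -7 -13 -4 4 -1
-2>-10: swap(0,5), hi=4 ⇒ -4 -10 -3 -7 -13 -2 4 -1
-4>-10: swap(0,4), hi=3 ⇒ -13 -10 -3 -7 -4 -2 4 -1
-13<-10: swap(0,0), lo=1 mid=1 ⇒ -13 -10 -3 -7 -4 -2 4 -1
-10=-10: mid=2
-3>-10: swap(2,3), hi=2 ⇒ -13 -10 -7 -3 -4 -2 4 -1
-7>-10: swap(2,2), hi=1 ⇒ -13 -10 -7 -3 -4 -2 4 -1
done. lo=1 hi=1; arr=-13 -10 -7 -3 -4 -2 4 -1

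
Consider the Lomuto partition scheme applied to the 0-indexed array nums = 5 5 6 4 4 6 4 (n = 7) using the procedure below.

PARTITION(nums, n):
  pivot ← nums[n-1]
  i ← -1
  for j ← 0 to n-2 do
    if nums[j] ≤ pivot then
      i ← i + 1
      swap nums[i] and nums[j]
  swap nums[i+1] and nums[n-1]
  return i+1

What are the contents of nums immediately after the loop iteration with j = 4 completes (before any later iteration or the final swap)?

4 4 6 5 5 6 4

pivot = nums[6] = 4; i = -1
j=0: nums[0]=5 > 4 → no swap
j=1: nums[1]=5 > 4 → no swap
j=2: nums[2]=6 > 4 → no swap
j=3: nums[3]=4 ≤ 4 → i=0, swap nums[0],nums[3] → 4 5 6 5 4 6 4
j=4: nums[4]=4 ≤ 4 → i=1, swap nums[1],nums[4] → 4 4 6 5 5 6 4
(after j=4) nums = 4 4 6 5 5 6 4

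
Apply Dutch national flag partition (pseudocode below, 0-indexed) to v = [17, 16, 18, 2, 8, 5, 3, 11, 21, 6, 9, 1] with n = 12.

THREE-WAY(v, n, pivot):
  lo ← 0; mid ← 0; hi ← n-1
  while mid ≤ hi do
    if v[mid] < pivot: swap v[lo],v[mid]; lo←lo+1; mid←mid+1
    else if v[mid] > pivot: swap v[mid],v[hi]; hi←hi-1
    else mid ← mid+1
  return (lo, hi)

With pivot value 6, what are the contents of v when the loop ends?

[1, 3, 2, 5, 6, 8, 11, 21, 18, 9, 16, 17]

lo=0 mid=0 hi=11
17>6: swap(0,11), hi=10 ⇒ [1, 16, 18, 2, 8, 5, 3, 11, 21, 6, 9, 17]
1<6: swap(0,0), lo=1 mid=1 ⇒ [1, 16, 18, 2, 8, 5, 3, 11, 21, 6, 9, 17]
16>6: swap(1,10), hi=9 ⇒ [1, 9, 18, 2, 8, 5, 3, 11, 21, 6, 16, 17]
9>6: swap(1,9), hi=8 ⇒ [1, 6, 18, 2, 8, 5, 3, 11, 21, 9, 16, 17]
6=6: mid=2
18>6: swap(2,8), hi=7 ⇒ [1, 6, 21, 2, 8, 5, 3, 11, 18, 9, 16, 17]
21>6: swap(2,7), hi=6 ⇒ [1, 6, 11, 2, 8, 5, 3, 21, 18, 9, 16, 17]
11>6: swap(2,6), hi=5 ⇒ [1, 6, 3, 2, 8, 5, 11, 21, 18, 9, 16, 17]
3<6: swap(1,2), lo=2 mid=3 ⇒ [1, 3, 6, 2, 8, 5, 11, 21, 18, 9, 16, 17]
2<6: swap(2,3), lo=3 mid=4 ⇒ [1, 3, 2, 6, 8, 5, 11, 21, 18, 9, 16, 17]
8>6: swap(4,5), hi=4 ⇒ [1, 3, 2, 6, 5, 8, 11, 21, 18, 9, 16, 17]
5<6: swap(3,4), lo=4 mid=5 ⇒ [1, 3, 2, 5, 6, 8, 11, 21, 18, 9, 16, 17]
done. lo=4 hi=4; v=[1, 3, 2, 5, 6, 8, 11, 21, 18, 9, 16, 17]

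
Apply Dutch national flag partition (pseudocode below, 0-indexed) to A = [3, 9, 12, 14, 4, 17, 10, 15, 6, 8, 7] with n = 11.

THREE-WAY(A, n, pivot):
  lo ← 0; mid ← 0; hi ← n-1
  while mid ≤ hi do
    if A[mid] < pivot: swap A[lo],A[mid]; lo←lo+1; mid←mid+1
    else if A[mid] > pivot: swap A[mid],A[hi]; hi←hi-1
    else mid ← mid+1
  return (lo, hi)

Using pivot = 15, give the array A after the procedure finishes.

[3, 9, 12, 14, 4, 7, 10, 6, 8, 15, 17]

pivot = 15; lo=0, mid=0, hi=10
A[mid]=3<15: swap A[0],A[0]; lo=1,mid=1 → [3, 9, 12, 14, 4, 17, 10, 15, 6, 8, 7]
A[mid]=9<15: swap A[1],A[1]; lo=2,mid=2 → [3, 9, 12, 14, 4, 17, 10, 15, 6, 8, 7]
A[mid]=12<15: swap A[2],A[2]; lo=3,mid=3 → [3, 9, 12, 14, 4, 17, 10, 15, 6, 8, 7]
A[mid]=14<15: swap A[3],A[3]; lo=4,mid=4 → [3, 9, 12, 14, 4, 17, 10, 15, 6, 8, 7]
A[mid]=4<15: swap A[4],A[4]; lo=5,mid=5 → [3, 9, 12, 14, 4, 17, 10, 15, 6, 8, 7]
A[mid]=17>15: swap A[5],A[10]; hi=9 → [3, 9, 12, 14, 4, 7, 10, 15, 6, 8, 17]
A[mid]=7<15: swap A[5],A[5]; lo=6,mid=6 → [3, 9, 12, 14, 4, 7, 10, 15, 6, 8, 17]
A[mid]=10<15: swap A[6],A[6]; lo=7,mid=7 → [3, 9, 12, 14, 4, 7, 10, 15, 6, 8, 17]
A[mid]=15=15: mid=8
A[mid]=6<15: swap A[7],A[8]; lo=8,mid=9 → [3, 9, 12, 14, 4, 7, 10, 6, 15, 8, 17]
A[mid]=8<15: swap A[8],A[9]; lo=9,mid=10 → [3, 9, 12, 14, 4, 7, 10, 6, 8, 15, 17]
end: lo=9, hi=9; A = [3, 9, 12, 14, 4, 7, 10, 6, 8, 15, 17]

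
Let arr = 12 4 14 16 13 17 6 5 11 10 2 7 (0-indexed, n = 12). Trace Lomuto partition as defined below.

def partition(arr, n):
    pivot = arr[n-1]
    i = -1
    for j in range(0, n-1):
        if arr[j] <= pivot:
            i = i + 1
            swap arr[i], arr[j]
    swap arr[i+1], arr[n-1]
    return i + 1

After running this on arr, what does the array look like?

pivot=7, i=-1
j=0: 12>7, skip
j=1: 4≤7, i=0, swap(0,1) ⇒ 4 12 14 16 13 17 6 5 11 10 2 7
j=2: 14>7, skip
j=3: 16>7, skip
j=4: 13>7, skip
j=5: 17>7, skip
j=6: 6≤7, i=1, swap(1,6) ⇒ 4 6 14 16 13 17 12 5 11 10 2 7
j=7: 5≤7, i=2, swap(2,7) ⇒ 4 6 5 16 13 17 12 14 11 10 2 7
j=8: 11>7, skip
j=9: 10>7, skip
j=10: 2≤7, i=3, swap(3,10) ⇒ 4 6 5 2 13 17 12 14 11 10 16 7
swap(4,11) ⇒ 4 6 5 2 7 17 12 14 11 10 16 13; return 4

4 6 5 2 7 17 12 14 11 10 16 13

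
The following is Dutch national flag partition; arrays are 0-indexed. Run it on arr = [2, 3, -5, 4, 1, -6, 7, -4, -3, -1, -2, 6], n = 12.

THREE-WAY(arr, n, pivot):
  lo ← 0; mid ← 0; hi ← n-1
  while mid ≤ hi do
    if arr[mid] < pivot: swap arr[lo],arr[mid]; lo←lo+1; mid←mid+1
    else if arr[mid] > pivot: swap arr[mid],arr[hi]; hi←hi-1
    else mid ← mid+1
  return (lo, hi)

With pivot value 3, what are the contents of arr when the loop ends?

[2, -5, -2, 1, -6, -1, -4, -3, 3, 7, 6, 4]

pivot = 3; lo=0, mid=0, hi=11
arr[mid]=2<3: swap arr[0],arr[0]; lo=1,mid=1 → [2, 3, -5, 4, 1, -6, 7, -4, -3, -1, -2, 6]
arr[mid]=3=3: mid=2
arr[mid]=-5<3: swap arr[1],arr[2]; lo=2,mid=3 → [2, -5, 3, 4, 1, -6, 7, -4, -3, -1, -2, 6]
arr[mid]=4>3: swap arr[3],arr[11]; hi=10 → [2, -5, 3, 6, 1, -6, 7, -4, -3, -1, -2, 4]
arr[mid]=6>3: swap arr[3],arr[10]; hi=9 → [2, -5, 3, -2, 1, -6, 7, -4, -3, -1, 6, 4]
arr[mid]=-2<3: swap arr[2],arr[3]; lo=3,mid=4 → [2, -5, -2, 3, 1, -6, 7, -4, -3, -1, 6, 4]
arr[mid]=1<3: swap arr[3],arr[4]; lo=4,mid=5 → [2, -5, -2, 1, 3, -6, 7, -4, -3, -1, 6, 4]
arr[mid]=-6<3: swap arr[4],arr[5]; lo=5,mid=6 → [2, -5, -2, 1, -6, 3, 7, -4, -3, -1, 6, 4]
arr[mid]=7>3: swap arr[6],arr[9]; hi=8 → [2, -5, -2, 1, -6, 3, -1, -4, -3, 7, 6, 4]
arr[mid]=-1<3: swap arr[5],arr[6]; lo=6,mid=7 → [2, -5, -2, 1, -6, -1, 3, -4, -3, 7, 6, 4]
arr[mid]=-4<3: swap arr[6],arr[7]; lo=7,mid=8 → [2, -5, -2, 1, -6, -1, -4, 3, -3, 7, 6, 4]
arr[mid]=-3<3: swap arr[7],arr[8]; lo=8,mid=9 → [2, -5, -2, 1, -6, -1, -4, -3, 3, 7, 6, 4]
end: lo=8, hi=8; arr = [2, -5, -2, 1, -6, -1, -4, -3, 3, 7, 6, 4]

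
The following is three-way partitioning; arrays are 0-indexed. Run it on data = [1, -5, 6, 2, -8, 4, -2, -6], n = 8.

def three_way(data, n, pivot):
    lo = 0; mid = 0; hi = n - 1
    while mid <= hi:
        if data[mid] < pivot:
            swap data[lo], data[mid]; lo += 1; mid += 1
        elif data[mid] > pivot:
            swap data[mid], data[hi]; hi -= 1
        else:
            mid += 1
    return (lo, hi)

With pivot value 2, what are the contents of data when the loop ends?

pivot = 2; lo=0, mid=0, hi=7
data[mid]=1<2: swap data[0],data[0]; lo=1,mid=1 → [1, -5, 6, 2, -8, 4, -2, -6]
data[mid]=-5<2: swap data[1],data[1]; lo=2,mid=2 → [1, -5, 6, 2, -8, 4, -2, -6]
data[mid]=6>2: swap data[2],data[7]; hi=6 → [1, -5, -6, 2, -8, 4, -2, 6]
data[mid]=-6<2: swap data[2],data[2]; lo=3,mid=3 → [1, -5, -6, 2, -8, 4, -2, 6]
data[mid]=2=2: mid=4
data[mid]=-8<2: swap data[3],data[4]; lo=4,mid=5 → [1, -5, -6, -8, 2, 4, -2, 6]
data[mid]=4>2: swap data[5],data[6]; hi=5 → [1, -5, -6, -8, 2, -2, 4, 6]
data[mid]=-2<2: swap data[4],data[5]; lo=5,mid=6 → [1, -5, -6, -8, -2, 2, 4, 6]
end: lo=5, hi=5; data = [1, -5, -6, -8, -2, 2, 4, 6]

[1, -5, -6, -8, -2, 2, 4, 6]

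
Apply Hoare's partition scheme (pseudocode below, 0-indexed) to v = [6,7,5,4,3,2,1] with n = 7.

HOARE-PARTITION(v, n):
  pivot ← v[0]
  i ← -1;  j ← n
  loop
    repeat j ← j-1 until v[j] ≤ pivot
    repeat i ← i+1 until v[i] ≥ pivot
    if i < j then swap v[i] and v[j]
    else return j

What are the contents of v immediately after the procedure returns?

pivot=6
j stops at 6 (1), i stops at 0 (6); swap ⇒ [1,7,5,4,3,2,6]
j stops at 5 (2), i stops at 1 (7); swap ⇒ [1,2,5,4,3,7,6]
j stops at 4, i stops at 5; i≥j ⇒ return 4. v=[1,2,5,4,3,7,6]

[1,2,5,4,3,7,6]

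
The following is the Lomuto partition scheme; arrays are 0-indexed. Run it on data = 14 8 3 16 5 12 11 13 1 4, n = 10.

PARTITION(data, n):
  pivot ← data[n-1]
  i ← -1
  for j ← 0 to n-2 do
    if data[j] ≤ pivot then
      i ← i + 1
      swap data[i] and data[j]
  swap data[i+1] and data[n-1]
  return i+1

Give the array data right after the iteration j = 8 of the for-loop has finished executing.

3 1 14 16 5 12 11 13 8 4

pivot = data[9] = 4; i = -1
j=0: data[0]=14 > 4 → no swap
j=1: data[1]=8 > 4 → no swap
j=2: data[2]=3 ≤ 4 → i=0, swap data[0],data[2] → 3 8 14 16 5 12 11 13 1 4
j=3: data[3]=16 > 4 → no swap
j=4: data[4]=5 > 4 → no swap
j=5: data[5]=12 > 4 → no swap
j=6: data[6]=11 > 4 → no swap
j=7: data[7]=13 > 4 → no swap
j=8: data[8]=1 ≤ 4 → i=1, swap data[1],data[8] → 3 1 14 16 5 12 11 13 8 4
(after j=8) data = 3 1 14 16 5 12 11 13 8 4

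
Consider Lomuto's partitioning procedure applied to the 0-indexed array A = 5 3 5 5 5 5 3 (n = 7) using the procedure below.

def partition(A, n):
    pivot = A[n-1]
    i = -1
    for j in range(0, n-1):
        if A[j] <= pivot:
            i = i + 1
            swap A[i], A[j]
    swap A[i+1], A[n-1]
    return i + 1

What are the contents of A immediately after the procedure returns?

3 3 5 5 5 5 5

pivot = A[6] = 3; i = -1
j=0: A[0]=5 > 3 → no swap
j=1: A[1]=3 ≤ 3 → i=0, swap A[0],A[1] → 3 5 5 5 5 5 3
j=2: A[2]=5 > 3 → no swap
j=3: A[3]=5 > 3 → no swap
j=4: A[4]=5 > 3 → no swap
j=5: A[5]=5 > 3 → no swap
final swap A[1],A[6] → 3 3 5 5 5 5 5; return 1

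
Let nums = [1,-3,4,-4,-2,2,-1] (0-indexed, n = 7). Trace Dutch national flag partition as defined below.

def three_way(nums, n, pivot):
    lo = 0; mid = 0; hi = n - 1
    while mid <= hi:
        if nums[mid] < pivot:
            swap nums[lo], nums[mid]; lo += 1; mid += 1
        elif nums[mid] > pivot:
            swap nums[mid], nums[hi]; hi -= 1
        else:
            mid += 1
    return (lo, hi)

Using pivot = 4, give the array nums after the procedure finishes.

pivot = 4; lo=0, mid=0, hi=6
nums[mid]=1<4: swap nums[0],nums[0]; lo=1,mid=1 → [1,-3,4,-4,-2,2,-1]
nums[mid]=-3<4: swap nums[1],nums[1]; lo=2,mid=2 → [1,-3,4,-4,-2,2,-1]
nums[mid]=4=4: mid=3
nums[mid]=-4<4: swap nums[2],nums[3]; lo=3,mid=4 → [1,-3,-4,4,-2,2,-1]
nums[mid]=-2<4: swap nums[3],nums[4]; lo=4,mid=5 → [1,-3,-4,-2,4,2,-1]
nums[mid]=2<4: swap nums[4],nums[5]; lo=5,mid=6 → [1,-3,-4,-2,2,4,-1]
nums[mid]=-1<4: swap nums[5],nums[6]; lo=6,mid=7 → [1,-3,-4,-2,2,-1,4]
end: lo=6, hi=6; nums = [1,-3,-4,-2,2,-1,4]

[1,-3,-4,-2,2,-1,4]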